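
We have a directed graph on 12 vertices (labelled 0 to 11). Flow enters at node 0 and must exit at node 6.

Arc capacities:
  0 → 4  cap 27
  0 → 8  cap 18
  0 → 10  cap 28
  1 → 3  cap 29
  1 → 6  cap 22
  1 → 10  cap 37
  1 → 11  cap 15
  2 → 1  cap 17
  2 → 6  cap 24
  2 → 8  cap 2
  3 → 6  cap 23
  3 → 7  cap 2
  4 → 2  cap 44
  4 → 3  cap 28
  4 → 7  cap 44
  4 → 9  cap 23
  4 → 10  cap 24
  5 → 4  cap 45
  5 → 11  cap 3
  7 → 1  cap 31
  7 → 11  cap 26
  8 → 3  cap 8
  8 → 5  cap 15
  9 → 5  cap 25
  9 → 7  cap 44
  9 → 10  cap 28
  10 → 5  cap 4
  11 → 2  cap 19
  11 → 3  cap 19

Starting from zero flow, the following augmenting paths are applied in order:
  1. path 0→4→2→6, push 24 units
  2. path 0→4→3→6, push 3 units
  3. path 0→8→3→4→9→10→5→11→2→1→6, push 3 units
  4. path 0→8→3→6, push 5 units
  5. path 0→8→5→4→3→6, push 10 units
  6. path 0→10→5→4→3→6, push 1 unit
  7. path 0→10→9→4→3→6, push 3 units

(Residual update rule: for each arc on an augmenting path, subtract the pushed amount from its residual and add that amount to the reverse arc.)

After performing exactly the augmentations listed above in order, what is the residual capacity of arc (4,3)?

after path 1 (0→4→2→6, push 24): res(4,3)=28
after path 2 (0→4→3→6, push 3): res(4,3)=25
after path 3 (0→8→3→4→9→10→5→11→2→1→6, push 3): res(4,3)=28
after path 4 (0→8→3→6, push 5): res(4,3)=28
after path 5 (0→8→5→4→3→6, push 10): res(4,3)=18
after path 6 (0→10→5→4→3→6, push 1): res(4,3)=17
after path 7 (0→10→9→4→3→6, push 3): res(4,3)=14

Residual capacity of (4,3): 14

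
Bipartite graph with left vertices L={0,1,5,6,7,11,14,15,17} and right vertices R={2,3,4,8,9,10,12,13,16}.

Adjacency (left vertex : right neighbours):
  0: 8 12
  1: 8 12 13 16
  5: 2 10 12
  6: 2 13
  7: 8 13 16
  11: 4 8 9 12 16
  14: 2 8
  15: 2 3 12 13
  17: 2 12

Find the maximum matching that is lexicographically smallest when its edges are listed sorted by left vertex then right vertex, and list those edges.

|M| = 8 (so the lex-smallest maximum matching has 8 edges)
process left vertices in ascending order; for each, take the smallest-labelled available neighbour that still permits 8 edges overall, or leave it unmatched if none does
lex-smallest matching: {0-8, 1-12, 5-10, 6-13, 7-16, 11-4, 14-2, 15-3}

Lex-smallest maximum matching: {(0,8), (1,12), (5,10), (6,13), (7,16), (11,4), (14,2), (15,3)}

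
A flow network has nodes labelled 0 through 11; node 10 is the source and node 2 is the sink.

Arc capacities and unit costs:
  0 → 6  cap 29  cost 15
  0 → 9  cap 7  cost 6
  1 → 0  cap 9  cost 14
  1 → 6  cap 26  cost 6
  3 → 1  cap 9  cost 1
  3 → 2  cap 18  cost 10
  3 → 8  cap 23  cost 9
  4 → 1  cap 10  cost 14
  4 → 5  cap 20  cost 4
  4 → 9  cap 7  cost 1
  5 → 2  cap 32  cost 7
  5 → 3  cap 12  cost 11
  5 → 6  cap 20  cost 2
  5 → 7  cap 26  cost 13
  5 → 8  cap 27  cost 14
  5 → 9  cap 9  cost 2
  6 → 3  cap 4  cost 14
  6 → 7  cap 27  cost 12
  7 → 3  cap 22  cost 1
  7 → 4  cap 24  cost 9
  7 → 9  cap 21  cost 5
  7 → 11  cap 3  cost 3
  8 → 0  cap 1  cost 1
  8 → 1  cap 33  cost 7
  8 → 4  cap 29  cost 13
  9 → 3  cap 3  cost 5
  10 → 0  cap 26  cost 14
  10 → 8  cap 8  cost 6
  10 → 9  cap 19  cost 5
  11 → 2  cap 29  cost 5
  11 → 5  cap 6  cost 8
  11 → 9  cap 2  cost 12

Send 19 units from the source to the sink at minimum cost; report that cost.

shortest-cost path #1: 10→9→3→2 push 3 @ unit cost 20 (adds 60)
shortest-cost path #2: 10→8→4→5→2 push 8 @ unit cost 30 (adds 240)
shortest-cost path #3: 10→0→6→7→11→2 push 3 @ unit cost 49 (adds 147)
shortest-cost path #4: 10→0→6→7→3→2 push 5 @ unit cost 52 (adds 260)
total cost = 707

Minimum cost for 19 units: 707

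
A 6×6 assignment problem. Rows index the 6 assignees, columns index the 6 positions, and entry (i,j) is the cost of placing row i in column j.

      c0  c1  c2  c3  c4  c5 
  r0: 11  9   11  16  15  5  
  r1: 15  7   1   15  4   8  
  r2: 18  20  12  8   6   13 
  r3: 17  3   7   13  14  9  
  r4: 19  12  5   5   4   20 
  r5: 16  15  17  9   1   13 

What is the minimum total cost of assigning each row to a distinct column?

optimal assignment: row0→col5 (cost 5), row1→col2 (cost 1), row2→col0 (cost 18), row3→col1 (cost 3), row4→col3 (cost 5), row5→col4 (cost 1)
total = 5 + 1 + 18 + 3 + 5 + 1 = 33

Minimum assignment cost: 33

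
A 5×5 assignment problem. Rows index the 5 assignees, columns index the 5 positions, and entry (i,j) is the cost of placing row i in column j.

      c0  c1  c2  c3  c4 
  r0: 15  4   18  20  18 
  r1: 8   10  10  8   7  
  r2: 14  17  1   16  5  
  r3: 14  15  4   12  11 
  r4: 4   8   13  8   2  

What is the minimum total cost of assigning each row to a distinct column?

Minimum assignment cost: 25

optimal assignment: row0→col1 (cost 4), row1→col3 (cost 8), row2→col4 (cost 5), row3→col2 (cost 4), row4→col0 (cost 4)
total = 4 + 8 + 5 + 4 + 4 = 25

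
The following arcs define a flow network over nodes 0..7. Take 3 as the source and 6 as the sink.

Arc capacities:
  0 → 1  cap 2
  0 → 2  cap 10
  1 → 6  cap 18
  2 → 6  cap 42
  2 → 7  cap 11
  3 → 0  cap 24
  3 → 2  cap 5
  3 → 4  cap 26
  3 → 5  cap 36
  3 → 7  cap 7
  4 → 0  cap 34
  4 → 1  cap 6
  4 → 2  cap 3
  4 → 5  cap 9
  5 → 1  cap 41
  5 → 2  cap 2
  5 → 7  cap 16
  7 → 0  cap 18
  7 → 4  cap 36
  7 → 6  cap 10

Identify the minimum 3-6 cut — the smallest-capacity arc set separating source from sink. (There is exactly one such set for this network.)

Min-cut arcs: {(0,2), (1,6), (3,2), (4,2), (5,2), (7,6)} (total capacity 48)

augment #1: 3→2→6 push 5
augment #2: 3→7→6 push 7
augment #3: 3→0→1→6 push 2
augment #4: 3→0→2→6 push 10
augment #5: 3→4→1→6 push 6
augment #6: 3→4→2→6 push 3
augment #7: 3→5→1→6 push 10
augment #8: 3→5→2→6 push 2
augment #9: 3→5→7→6 push 3
max flow = 48; residual-reachable set from 3 gives S-side
cut edges (S→T): {(0,2), (1,6), (3,2), (4,2), (5,2), (7,6)} total cap 48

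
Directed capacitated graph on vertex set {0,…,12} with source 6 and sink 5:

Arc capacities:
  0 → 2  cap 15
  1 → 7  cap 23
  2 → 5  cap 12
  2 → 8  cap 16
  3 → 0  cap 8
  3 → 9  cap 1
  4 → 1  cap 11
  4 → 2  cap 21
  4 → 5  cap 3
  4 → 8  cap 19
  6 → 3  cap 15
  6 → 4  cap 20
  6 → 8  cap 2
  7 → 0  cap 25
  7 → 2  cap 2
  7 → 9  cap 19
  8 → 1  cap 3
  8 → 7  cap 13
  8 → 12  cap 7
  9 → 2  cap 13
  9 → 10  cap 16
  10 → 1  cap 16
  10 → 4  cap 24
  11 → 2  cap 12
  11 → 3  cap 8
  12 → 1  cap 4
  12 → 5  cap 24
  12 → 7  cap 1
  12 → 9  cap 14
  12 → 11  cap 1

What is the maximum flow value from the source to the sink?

augment #1: 6→4→5 bottleneck 3, total now 3
augment #2: 6→4→2→5 bottleneck 12, total now 15
augment #3: 6→8→12→5 bottleneck 2, total now 17
augment #4: 6→4→8→12→5 bottleneck 5, total now 22

Maximum flow value: 22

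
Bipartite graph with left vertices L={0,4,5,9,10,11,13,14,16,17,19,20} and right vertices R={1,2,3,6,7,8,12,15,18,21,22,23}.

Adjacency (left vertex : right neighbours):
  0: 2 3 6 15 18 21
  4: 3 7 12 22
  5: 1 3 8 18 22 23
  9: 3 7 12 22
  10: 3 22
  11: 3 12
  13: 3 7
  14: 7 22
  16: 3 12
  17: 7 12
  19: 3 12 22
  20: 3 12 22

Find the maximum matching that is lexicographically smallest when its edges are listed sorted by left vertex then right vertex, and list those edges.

|M| = 6 (so the lex-smallest maximum matching has 6 edges)
process left vertices in ascending order; for each, take the smallest-labelled available neighbour that still permits 6 edges overall, or leave it unmatched if none does
lex-smallest matching: {0-2, 4-3, 5-1, 9-7, 10-22, 11-12}

Lex-smallest maximum matching: {(0,2), (4,3), (5,1), (9,7), (10,22), (11,12)}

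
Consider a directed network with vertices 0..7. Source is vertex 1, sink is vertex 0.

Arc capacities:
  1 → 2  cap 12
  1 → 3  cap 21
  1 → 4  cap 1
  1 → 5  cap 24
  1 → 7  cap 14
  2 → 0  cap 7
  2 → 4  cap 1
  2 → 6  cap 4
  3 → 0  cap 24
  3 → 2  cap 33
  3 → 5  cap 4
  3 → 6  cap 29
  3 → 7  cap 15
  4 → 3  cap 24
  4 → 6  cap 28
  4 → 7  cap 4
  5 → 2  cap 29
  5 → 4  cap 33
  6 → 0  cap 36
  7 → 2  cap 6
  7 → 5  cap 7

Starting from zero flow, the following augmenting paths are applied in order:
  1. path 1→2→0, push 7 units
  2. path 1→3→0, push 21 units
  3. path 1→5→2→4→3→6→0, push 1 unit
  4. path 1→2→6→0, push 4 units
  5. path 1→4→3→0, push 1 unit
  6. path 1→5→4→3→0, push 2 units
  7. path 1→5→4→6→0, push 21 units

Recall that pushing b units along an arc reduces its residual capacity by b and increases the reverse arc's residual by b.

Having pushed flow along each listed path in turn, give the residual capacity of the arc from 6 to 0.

after path 1 (1→2→0, push 7): res(6,0)=36
after path 2 (1→3→0, push 21): res(6,0)=36
after path 3 (1→5→2→4→3→6→0, push 1): res(6,0)=35
after path 4 (1→2→6→0, push 4): res(6,0)=31
after path 5 (1→4→3→0, push 1): res(6,0)=31
after path 6 (1→5→4→3→0, push 2): res(6,0)=31
after path 7 (1→5→4→6→0, push 21): res(6,0)=10

Residual capacity of (6,0): 10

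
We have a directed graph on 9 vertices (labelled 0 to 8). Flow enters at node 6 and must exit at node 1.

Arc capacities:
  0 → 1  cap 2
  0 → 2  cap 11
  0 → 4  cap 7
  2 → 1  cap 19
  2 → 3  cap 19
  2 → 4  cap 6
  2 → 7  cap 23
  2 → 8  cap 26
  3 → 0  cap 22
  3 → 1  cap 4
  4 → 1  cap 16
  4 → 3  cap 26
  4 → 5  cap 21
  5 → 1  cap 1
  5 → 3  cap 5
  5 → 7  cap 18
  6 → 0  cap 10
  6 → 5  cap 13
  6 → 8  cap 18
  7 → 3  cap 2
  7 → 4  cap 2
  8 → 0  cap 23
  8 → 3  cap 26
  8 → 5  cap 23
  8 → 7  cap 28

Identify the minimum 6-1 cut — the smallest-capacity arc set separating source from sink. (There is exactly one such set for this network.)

Min-cut arcs: {(0,1), (0,2), (0,4), (3,1), (5,1), (7,4)} (total capacity 27)

augment #1: 6→0→1 push 2
augment #2: 6→5→1 push 1
augment #3: 6→0→2→1 push 8
augment #4: 6→5→3→1 push 4
augment #5: 6→5→7→4→1 push 2
augment #6: 6→8→0→2→1 push 3
augment #7: 6→8→0→4→1 push 7
max flow = 27; residual-reachable set from 6 gives S-side
cut edges (S→T): {(0,1), (0,2), (0,4), (3,1), (5,1), (7,4)} total cap 27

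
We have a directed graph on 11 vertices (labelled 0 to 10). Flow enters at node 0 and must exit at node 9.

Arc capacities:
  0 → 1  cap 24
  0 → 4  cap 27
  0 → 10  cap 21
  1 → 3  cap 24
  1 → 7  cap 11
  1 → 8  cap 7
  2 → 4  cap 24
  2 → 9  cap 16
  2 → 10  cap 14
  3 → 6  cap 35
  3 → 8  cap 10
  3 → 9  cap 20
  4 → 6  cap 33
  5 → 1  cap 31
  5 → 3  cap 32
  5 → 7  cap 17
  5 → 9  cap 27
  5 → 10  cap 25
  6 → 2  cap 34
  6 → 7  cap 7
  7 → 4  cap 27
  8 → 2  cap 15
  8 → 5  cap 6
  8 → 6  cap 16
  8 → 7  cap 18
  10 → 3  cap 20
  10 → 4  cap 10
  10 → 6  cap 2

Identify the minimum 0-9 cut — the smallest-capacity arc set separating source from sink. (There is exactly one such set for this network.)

Min-cut arcs: {(2,9), (3,9), (8,5)} (total capacity 42)

augment #1: 0→1→3→9 push 20
augment #2: 0→1→8→2→9 push 4
augment #3: 0→4→6→2→9 push 12
augment #4: 0→10→3→8→5→9 push 6
max flow = 42; residual-reachable set from 0 gives S-side
cut edges (S→T): {(2,9), (3,9), (8,5)} total cap 42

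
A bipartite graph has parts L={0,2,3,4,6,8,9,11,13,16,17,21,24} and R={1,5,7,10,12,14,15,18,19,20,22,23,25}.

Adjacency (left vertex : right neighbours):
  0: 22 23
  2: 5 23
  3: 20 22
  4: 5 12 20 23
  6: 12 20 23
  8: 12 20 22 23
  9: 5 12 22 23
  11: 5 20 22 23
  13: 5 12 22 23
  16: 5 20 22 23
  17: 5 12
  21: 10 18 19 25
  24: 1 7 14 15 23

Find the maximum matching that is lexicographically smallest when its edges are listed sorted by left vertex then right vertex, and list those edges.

|M| = 7 (so the lex-smallest maximum matching has 7 edges)
process left vertices in ascending order; for each, take the smallest-labelled available neighbour that still permits 7 edges overall, or leave it unmatched if none does
lex-smallest matching: {0-22, 2-5, 3-20, 4-12, 6-23, 21-10, 24-1}

Lex-smallest maximum matching: {(0,22), (2,5), (3,20), (4,12), (6,23), (21,10), (24,1)}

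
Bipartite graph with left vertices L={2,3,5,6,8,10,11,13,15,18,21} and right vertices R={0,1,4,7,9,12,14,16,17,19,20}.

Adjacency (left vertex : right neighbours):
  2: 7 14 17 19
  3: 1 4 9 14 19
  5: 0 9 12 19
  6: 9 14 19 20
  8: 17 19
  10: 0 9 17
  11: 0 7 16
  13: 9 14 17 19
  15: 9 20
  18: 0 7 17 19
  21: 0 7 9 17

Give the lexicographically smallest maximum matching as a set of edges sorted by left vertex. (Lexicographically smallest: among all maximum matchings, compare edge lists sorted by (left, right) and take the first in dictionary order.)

|M| = 10 (so the lex-smallest maximum matching has 10 edges)
process left vertices in ascending order; for each, take the smallest-labelled available neighbour that still permits 10 edges overall, or leave it unmatched if none does
lex-smallest matching: {2-7, 3-1, 5-12, 6-9, 8-17, 10-0, 11-16, 13-14, 15-20, 18-19}

Lex-smallest maximum matching: {(2,7), (3,1), (5,12), (6,9), (8,17), (10,0), (11,16), (13,14), (15,20), (18,19)}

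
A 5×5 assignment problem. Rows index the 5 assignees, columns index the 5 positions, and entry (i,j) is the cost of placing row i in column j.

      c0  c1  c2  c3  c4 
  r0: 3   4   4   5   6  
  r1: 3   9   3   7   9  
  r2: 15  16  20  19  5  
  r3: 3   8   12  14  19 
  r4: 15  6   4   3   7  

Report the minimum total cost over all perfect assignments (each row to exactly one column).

optimal assignment: row0→col1 (cost 4), row1→col2 (cost 3), row2→col4 (cost 5), row3→col0 (cost 3), row4→col3 (cost 3)
total = 4 + 3 + 5 + 3 + 3 = 18

Minimum assignment cost: 18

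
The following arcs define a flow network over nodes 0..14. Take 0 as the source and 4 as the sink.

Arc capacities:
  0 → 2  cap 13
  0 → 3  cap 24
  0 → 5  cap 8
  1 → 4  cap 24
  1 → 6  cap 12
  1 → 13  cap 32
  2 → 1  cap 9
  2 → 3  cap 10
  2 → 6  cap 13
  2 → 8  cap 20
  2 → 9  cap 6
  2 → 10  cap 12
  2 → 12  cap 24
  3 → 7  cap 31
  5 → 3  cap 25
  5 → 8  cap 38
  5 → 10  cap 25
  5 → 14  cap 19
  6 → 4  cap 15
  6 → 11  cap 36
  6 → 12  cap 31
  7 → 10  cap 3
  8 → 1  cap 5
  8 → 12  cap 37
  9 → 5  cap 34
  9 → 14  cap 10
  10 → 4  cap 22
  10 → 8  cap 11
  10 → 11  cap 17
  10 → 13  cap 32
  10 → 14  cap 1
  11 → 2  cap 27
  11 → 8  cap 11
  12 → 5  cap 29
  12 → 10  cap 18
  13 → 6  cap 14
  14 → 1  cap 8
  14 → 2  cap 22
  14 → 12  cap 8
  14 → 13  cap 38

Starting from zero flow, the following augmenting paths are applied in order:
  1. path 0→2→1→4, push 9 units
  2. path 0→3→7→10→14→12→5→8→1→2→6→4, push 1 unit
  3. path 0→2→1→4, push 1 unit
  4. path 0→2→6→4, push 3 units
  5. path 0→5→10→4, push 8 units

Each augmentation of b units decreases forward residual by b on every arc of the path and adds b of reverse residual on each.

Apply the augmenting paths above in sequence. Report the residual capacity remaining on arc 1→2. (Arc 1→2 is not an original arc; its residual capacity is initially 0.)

Residual capacity of (1,2): 9

after path 1 (0→2→1→4, push 9): res(1,2)=9
after path 2 (0→3→7→10→14→12→5→8→1→2→6→4, push 1): res(1,2)=8
after path 3 (0→2→1→4, push 1): res(1,2)=9
after path 4 (0→2→6→4, push 3): res(1,2)=9
after path 5 (0→5→10→4, push 8): res(1,2)=9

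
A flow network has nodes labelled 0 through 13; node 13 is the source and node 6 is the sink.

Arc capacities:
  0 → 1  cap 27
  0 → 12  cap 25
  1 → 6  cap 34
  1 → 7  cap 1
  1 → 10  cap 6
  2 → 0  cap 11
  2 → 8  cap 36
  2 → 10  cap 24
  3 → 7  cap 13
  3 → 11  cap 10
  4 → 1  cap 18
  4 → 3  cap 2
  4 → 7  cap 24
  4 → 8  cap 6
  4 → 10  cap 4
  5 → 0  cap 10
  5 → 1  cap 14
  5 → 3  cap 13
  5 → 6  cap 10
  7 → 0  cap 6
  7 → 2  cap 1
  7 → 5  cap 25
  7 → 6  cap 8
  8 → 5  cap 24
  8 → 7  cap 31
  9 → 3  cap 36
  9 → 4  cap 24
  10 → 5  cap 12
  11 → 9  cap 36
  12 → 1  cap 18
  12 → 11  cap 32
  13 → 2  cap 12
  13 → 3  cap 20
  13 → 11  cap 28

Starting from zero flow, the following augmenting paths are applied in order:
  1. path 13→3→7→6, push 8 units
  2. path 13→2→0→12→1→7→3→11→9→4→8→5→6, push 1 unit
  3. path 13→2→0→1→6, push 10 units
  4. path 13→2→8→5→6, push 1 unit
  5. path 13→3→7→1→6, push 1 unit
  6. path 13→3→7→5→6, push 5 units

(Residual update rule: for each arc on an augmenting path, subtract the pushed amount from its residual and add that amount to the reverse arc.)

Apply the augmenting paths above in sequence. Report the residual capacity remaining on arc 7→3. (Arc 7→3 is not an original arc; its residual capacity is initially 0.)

Residual capacity of (7,3): 13

after path 1 (13→3→7→6, push 8): res(7,3)=8
after path 2 (13→2→0→12→1→7→3→11→9→4→8→5→6, push 1): res(7,3)=7
after path 3 (13→2→0→1→6, push 10): res(7,3)=7
after path 4 (13→2→8→5→6, push 1): res(7,3)=7
after path 5 (13→3→7→1→6, push 1): res(7,3)=8
after path 6 (13→3→7→5→6, push 5): res(7,3)=13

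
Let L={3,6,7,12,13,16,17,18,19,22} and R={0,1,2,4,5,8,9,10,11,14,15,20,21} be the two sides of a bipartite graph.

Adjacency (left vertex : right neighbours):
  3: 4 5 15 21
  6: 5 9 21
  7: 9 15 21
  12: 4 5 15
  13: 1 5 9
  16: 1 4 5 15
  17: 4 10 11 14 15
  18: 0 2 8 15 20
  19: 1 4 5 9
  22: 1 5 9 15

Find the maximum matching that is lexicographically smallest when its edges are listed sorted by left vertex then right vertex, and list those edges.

Lex-smallest maximum matching: {(3,4), (6,5), (7,21), (12,15), (13,1), (17,10), (18,0), (19,9)}

|M| = 8 (so the lex-smallest maximum matching has 8 edges)
process left vertices in ascending order; for each, take the smallest-labelled available neighbour that still permits 8 edges overall, or leave it unmatched if none does
lex-smallest matching: {3-4, 6-5, 7-21, 12-15, 13-1, 17-10, 18-0, 19-9}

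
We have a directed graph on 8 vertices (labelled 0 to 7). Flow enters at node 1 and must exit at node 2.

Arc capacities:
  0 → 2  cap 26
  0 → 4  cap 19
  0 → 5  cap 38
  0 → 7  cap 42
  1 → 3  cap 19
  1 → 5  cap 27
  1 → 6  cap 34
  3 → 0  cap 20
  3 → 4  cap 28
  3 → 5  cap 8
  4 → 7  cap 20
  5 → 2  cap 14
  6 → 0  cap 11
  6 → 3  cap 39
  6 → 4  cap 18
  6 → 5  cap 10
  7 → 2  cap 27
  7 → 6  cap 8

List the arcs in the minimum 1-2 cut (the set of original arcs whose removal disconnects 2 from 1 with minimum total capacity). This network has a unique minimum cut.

Min-cut arcs: {(3,0), (4,7), (5,2), (6,0)} (total capacity 65)

augment #1: 1→5→2 push 14
augment #2: 1→3→0→2 push 19
augment #3: 1→6→0→2 push 7
augment #4: 1→6→0→7→2 push 4
augment #5: 1→6→4→7→2 push 18
augment #6: 1→6→3→0→7→2 push 1
augment #7: 1→6→3→4→7→2 push 2
max flow = 65; residual-reachable set from 1 gives S-side
cut edges (S→T): {(3,0), (4,7), (5,2), (6,0)} total cap 65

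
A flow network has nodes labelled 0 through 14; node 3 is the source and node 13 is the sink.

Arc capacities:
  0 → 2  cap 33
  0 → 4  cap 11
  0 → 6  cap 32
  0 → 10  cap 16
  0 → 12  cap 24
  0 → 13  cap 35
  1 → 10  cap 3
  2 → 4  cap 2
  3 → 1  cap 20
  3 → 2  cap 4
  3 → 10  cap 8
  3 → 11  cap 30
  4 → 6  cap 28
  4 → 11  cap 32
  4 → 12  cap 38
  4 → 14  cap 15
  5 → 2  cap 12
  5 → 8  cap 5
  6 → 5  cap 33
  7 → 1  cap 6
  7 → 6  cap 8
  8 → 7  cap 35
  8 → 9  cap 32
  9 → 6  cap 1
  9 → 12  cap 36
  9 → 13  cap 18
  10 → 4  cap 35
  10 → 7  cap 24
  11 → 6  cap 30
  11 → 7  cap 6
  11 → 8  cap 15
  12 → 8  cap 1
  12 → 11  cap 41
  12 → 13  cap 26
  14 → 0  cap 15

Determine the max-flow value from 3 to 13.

Maximum flow value: 33

augment #1: 3→2→4→12→13 bottleneck 2, total now 2
augment #2: 3→10→4→12→13 bottleneck 8, total now 10
augment #3: 3→11→8→9→13 bottleneck 15, total now 25
augment #4: 3→1→10→4→12→13 bottleneck 3, total now 28
augment #5: 3→11→6→5→8→9→13 bottleneck 3, total now 31
augment #6: 3→11→6→5→8→9→12→13 bottleneck 2, total now 33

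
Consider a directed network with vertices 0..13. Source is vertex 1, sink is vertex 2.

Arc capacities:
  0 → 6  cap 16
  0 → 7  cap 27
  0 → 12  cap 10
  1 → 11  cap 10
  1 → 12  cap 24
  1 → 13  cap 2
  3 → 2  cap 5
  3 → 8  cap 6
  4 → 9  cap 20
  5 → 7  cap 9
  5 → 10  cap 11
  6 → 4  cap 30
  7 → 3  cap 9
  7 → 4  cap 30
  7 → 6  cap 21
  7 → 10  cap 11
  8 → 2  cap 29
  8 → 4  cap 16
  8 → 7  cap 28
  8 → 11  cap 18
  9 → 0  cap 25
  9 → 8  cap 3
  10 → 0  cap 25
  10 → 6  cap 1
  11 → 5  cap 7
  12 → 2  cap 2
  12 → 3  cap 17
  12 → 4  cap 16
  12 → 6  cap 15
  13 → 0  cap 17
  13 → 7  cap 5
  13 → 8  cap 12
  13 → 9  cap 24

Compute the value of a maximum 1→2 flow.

augment #1: 1→12→2 bottleneck 2, total now 2
augment #2: 1→12→3→2 bottleneck 5, total now 7
augment #3: 1→13→8→2 bottleneck 2, total now 9
augment #4: 1→12→3→8→2 bottleneck 6, total now 15
augment #5: 1→12→4→9→8→2 bottleneck 3, total now 18

Maximum flow value: 18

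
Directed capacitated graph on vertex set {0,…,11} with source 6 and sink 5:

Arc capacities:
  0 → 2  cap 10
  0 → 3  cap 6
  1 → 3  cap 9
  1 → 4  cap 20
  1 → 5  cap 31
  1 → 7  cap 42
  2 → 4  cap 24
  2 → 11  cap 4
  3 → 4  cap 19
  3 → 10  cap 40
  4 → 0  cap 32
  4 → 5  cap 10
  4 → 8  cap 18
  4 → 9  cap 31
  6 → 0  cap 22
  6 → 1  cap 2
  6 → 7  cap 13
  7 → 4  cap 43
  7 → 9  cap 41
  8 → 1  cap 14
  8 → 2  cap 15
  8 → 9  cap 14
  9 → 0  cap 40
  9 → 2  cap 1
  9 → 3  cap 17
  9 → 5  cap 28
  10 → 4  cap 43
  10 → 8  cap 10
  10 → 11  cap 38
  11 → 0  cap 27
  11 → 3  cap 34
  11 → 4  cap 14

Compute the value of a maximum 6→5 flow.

Maximum flow value: 31

augment #1: 6→1→5 bottleneck 2, total now 2
augment #2: 6→7→4→5 bottleneck 10, total now 12
augment #3: 6→7→9→5 bottleneck 3, total now 15
augment #4: 6→0→2→4→9→5 bottleneck 10, total now 25
augment #5: 6→0→3→4→9→5 bottleneck 6, total now 31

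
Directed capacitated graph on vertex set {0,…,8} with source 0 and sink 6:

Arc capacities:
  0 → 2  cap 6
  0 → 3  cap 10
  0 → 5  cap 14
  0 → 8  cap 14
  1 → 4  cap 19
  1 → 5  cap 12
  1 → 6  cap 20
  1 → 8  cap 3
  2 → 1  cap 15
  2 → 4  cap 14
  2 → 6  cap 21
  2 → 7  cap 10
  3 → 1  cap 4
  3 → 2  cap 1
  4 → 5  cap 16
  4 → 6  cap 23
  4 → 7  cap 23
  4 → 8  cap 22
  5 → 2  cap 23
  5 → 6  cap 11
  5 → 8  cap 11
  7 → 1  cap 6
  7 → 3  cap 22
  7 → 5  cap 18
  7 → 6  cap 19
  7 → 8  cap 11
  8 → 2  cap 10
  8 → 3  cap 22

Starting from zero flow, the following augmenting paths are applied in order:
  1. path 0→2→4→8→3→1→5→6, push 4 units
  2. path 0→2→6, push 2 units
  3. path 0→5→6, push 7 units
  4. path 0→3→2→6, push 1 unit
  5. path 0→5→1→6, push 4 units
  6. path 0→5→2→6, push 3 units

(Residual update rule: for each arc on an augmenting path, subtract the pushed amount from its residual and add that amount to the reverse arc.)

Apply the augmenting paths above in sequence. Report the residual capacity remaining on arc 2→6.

Residual capacity of (2,6): 15

after path 1 (0→2→4→8→3→1→5→6, push 4): res(2,6)=21
after path 2 (0→2→6, push 2): res(2,6)=19
after path 3 (0→5→6, push 7): res(2,6)=19
after path 4 (0→3→2→6, push 1): res(2,6)=18
after path 5 (0→5→1→6, push 4): res(2,6)=18
after path 6 (0→5→2→6, push 3): res(2,6)=15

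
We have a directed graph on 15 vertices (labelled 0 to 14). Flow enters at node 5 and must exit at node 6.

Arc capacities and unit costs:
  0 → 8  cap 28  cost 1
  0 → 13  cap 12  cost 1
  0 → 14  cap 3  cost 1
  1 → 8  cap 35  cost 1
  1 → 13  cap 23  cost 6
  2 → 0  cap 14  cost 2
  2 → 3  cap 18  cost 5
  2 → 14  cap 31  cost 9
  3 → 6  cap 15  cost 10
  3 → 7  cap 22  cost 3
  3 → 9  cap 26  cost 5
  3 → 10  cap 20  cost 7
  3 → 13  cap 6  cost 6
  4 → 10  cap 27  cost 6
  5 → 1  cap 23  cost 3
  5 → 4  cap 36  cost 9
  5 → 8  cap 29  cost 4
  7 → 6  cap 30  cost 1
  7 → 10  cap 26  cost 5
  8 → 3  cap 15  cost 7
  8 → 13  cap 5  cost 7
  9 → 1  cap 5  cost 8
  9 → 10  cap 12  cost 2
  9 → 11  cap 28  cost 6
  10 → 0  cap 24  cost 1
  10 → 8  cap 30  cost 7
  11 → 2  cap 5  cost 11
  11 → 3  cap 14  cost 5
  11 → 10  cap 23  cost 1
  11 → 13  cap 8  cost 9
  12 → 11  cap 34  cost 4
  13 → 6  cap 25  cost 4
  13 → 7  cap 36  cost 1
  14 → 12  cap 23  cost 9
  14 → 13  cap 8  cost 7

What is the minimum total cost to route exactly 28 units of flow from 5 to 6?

Minimum cost for 28 units: 318

shortest-cost path #1: 5→1→13→7→6 push 23 @ unit cost 11 (adds 253)
shortest-cost path #2: 5→8→13→7→6 push 5 @ unit cost 13 (adds 65)
total cost = 318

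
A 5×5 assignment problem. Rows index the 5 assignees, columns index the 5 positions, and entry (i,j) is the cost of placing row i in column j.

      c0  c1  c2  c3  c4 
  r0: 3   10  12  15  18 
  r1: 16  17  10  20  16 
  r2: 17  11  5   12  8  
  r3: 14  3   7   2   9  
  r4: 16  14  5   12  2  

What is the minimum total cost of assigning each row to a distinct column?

Minimum assignment cost: 28

optimal assignment: row0→col0 (cost 3), row1→col2 (cost 10), row2→col1 (cost 11), row3→col3 (cost 2), row4→col4 (cost 2)
total = 3 + 10 + 11 + 2 + 2 = 28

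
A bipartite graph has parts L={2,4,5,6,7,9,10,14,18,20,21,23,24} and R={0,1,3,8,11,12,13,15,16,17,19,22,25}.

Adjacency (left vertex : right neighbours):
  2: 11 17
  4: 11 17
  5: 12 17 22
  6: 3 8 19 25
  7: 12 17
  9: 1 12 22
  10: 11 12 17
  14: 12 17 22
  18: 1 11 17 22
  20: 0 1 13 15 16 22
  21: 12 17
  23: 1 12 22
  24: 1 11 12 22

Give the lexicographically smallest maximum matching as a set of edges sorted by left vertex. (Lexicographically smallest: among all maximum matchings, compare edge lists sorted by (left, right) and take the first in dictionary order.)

Lex-smallest maximum matching: {(2,11), (4,17), (5,12), (6,3), (9,1), (14,22), (20,0)}

|M| = 7 (so the lex-smallest maximum matching has 7 edges)
process left vertices in ascending order; for each, take the smallest-labelled available neighbour that still permits 7 edges overall, or leave it unmatched if none does
lex-smallest matching: {2-11, 4-17, 5-12, 6-3, 9-1, 14-22, 20-0}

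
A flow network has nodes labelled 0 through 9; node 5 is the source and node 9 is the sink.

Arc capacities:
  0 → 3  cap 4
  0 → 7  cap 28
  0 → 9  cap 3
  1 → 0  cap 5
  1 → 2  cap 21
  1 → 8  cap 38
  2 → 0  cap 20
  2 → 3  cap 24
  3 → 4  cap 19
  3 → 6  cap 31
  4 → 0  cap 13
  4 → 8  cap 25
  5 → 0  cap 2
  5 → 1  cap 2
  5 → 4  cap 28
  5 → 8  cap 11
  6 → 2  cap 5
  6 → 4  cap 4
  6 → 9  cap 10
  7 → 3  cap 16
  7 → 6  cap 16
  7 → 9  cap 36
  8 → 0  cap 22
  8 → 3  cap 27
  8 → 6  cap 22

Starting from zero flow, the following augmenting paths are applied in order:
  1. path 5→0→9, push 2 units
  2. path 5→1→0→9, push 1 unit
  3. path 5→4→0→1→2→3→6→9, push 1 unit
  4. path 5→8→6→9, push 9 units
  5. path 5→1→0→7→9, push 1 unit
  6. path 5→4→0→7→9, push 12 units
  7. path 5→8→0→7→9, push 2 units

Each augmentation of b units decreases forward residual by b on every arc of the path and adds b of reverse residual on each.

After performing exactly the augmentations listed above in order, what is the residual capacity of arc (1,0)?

after path 1 (5→0→9, push 2): res(1,0)=5
after path 2 (5→1→0→9, push 1): res(1,0)=4
after path 3 (5→4→0→1→2→3→6→9, push 1): res(1,0)=5
after path 4 (5→8→6→9, push 9): res(1,0)=5
after path 5 (5→1→0→7→9, push 1): res(1,0)=4
after path 6 (5→4→0→7→9, push 12): res(1,0)=4
after path 7 (5→8→0→7→9, push 2): res(1,0)=4

Residual capacity of (1,0): 4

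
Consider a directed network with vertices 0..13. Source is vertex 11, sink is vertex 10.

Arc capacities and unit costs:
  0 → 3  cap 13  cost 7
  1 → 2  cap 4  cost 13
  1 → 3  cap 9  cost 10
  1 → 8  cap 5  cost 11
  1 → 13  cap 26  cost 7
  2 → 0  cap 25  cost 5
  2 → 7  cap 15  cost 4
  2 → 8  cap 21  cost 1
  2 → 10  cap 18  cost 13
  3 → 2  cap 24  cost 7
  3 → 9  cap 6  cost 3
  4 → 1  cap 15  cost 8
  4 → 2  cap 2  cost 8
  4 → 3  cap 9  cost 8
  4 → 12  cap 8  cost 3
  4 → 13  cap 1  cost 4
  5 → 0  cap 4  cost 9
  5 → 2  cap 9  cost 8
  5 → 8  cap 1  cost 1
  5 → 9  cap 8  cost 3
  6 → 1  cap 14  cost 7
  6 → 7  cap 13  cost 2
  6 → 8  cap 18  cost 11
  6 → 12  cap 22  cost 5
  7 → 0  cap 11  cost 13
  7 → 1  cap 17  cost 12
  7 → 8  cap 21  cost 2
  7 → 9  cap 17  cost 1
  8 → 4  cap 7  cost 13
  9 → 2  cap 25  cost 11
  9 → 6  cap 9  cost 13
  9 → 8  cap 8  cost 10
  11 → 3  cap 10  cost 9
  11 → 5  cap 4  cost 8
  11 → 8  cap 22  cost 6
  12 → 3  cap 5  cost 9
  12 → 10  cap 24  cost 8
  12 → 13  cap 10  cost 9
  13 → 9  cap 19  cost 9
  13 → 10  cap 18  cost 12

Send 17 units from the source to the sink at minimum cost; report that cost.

Minimum cost for 17 units: 496

shortest-cost path #1: 11→3→2→10 push 10 @ unit cost 29 (adds 290)
shortest-cost path #2: 11→5→2→10 push 4 @ unit cost 29 (adds 116)
shortest-cost path #3: 11→8→4→12→10 push 3 @ unit cost 30 (adds 90)
total cost = 496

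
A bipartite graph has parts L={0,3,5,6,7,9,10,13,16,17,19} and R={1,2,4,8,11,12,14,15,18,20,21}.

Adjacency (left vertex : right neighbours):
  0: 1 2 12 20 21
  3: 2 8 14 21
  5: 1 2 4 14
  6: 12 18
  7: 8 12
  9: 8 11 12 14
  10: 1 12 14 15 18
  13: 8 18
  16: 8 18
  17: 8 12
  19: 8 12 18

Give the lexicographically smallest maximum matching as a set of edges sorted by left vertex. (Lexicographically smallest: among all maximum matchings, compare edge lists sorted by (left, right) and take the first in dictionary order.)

|M| = 8 (so the lex-smallest maximum matching has 8 edges)
process left vertices in ascending order; for each, take the smallest-labelled available neighbour that still permits 8 edges overall, or leave it unmatched if none does
lex-smallest matching: {0-1, 3-2, 5-4, 6-12, 7-8, 9-11, 10-14, 13-18}

Lex-smallest maximum matching: {(0,1), (3,2), (5,4), (6,12), (7,8), (9,11), (10,14), (13,18)}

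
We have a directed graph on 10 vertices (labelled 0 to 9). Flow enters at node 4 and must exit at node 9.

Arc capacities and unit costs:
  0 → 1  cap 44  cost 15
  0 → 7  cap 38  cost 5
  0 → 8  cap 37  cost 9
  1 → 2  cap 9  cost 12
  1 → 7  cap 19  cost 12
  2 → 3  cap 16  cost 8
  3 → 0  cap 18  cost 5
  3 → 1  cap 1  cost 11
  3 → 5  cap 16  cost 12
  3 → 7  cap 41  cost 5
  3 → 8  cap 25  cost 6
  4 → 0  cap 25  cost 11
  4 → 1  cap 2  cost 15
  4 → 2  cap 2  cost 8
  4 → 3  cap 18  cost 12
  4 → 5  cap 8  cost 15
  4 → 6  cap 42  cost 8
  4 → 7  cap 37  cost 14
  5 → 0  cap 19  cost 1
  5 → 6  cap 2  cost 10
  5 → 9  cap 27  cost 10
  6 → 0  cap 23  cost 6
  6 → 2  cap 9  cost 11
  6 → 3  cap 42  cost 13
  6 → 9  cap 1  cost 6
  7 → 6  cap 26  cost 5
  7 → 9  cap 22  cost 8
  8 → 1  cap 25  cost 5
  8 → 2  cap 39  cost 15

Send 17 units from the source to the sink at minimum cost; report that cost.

Minimum cost for 17 units: 366

shortest-cost path #1: 4→6→9 push 1 @ unit cost 14 (adds 14)
shortest-cost path #2: 4→7→9 push 16 @ unit cost 22 (adds 352)
total cost = 366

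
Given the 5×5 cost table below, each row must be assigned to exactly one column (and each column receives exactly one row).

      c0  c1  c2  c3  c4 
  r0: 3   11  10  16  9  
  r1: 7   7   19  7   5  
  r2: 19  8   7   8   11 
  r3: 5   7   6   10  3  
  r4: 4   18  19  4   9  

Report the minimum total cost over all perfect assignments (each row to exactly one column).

optimal assignment: row0→col0 (cost 3), row1→col1 (cost 7), row2→col2 (cost 7), row3→col4 (cost 3), row4→col3 (cost 4)
total = 3 + 7 + 7 + 3 + 4 = 24

Minimum assignment cost: 24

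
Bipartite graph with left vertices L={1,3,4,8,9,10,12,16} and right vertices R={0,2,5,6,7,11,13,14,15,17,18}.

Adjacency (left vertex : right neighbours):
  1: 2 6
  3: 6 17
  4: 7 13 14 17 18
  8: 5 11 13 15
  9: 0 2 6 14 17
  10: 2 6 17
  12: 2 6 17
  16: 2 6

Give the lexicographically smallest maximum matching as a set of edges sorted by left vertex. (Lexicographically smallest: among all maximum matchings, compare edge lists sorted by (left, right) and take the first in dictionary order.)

|M| = 6 (so the lex-smallest maximum matching has 6 edges)
process left vertices in ascending order; for each, take the smallest-labelled available neighbour that still permits 6 edges overall, or leave it unmatched if none does
lex-smallest matching: {1-2, 3-6, 4-7, 8-5, 9-0, 10-17}

Lex-smallest maximum matching: {(1,2), (3,6), (4,7), (8,5), (9,0), (10,17)}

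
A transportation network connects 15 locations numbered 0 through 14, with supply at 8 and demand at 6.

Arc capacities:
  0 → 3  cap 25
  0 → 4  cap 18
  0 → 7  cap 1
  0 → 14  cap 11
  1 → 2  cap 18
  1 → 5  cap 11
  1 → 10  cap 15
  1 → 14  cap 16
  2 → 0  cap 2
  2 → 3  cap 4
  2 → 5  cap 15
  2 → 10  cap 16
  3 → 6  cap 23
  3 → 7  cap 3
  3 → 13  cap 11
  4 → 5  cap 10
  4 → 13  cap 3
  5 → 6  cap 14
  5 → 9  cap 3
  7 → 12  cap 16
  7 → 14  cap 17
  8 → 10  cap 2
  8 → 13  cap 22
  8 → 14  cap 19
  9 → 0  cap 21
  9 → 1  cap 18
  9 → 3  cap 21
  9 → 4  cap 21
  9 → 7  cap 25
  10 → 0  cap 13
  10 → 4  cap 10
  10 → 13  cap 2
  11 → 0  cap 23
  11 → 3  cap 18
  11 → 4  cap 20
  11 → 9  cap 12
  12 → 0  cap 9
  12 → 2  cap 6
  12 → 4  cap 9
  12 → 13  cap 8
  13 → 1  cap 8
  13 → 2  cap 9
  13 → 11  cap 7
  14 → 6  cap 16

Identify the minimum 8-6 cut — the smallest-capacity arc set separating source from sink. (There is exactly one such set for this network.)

Min-cut arcs: {(8,10), (8,13), (14,6)} (total capacity 40)

augment #1: 8→14→6 push 16
augment #2: 8→10→0→3→6 push 2
augment #3: 8→13→1→5→6 push 8
augment #4: 8→13→2→3→6 push 4
augment #5: 8→13→2→5→6 push 5
augment #6: 8→13→11→3→6 push 5
max flow = 40; residual-reachable set from 8 gives S-side
cut edges (S→T): {(8,10), (8,13), (14,6)} total cap 40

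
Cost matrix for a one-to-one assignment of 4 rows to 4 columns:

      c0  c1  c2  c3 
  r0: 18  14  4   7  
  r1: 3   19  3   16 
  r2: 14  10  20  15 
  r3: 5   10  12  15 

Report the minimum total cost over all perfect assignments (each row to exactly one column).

Minimum assignment cost: 25

optimal assignment: row0→col3 (cost 7), row1→col2 (cost 3), row2→col1 (cost 10), row3→col0 (cost 5)
total = 7 + 3 + 10 + 5 = 25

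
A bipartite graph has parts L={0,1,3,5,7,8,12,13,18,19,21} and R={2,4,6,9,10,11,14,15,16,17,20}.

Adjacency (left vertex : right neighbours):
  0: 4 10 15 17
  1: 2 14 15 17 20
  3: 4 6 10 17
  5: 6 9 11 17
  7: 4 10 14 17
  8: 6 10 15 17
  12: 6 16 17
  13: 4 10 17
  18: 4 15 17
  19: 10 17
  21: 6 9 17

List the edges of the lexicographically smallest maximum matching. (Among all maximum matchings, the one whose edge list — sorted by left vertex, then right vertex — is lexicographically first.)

Lex-smallest maximum matching: {(0,4), (1,2), (3,6), (5,11), (7,14), (8,10), (12,16), (13,17), (18,15), (21,9)}

|M| = 10 (so the lex-smallest maximum matching has 10 edges)
process left vertices in ascending order; for each, take the smallest-labelled available neighbour that still permits 10 edges overall, or leave it unmatched if none does
lex-smallest matching: {0-4, 1-2, 3-6, 5-11, 7-14, 8-10, 12-16, 13-17, 18-15, 21-9}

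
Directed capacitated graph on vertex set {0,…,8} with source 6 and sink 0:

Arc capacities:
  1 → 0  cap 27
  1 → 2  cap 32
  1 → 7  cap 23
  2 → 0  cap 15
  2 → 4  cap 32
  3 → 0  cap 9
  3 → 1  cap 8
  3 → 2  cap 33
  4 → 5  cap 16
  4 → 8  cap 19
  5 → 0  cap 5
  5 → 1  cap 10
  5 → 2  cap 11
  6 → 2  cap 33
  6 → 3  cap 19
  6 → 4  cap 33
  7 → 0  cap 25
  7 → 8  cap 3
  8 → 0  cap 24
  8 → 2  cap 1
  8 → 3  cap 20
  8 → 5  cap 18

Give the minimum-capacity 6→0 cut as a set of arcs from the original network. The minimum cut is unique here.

Min-cut arcs: {(2,0), (3,0), (3,1), (4,8), (5,0), (5,1)} (total capacity 66)

augment #1: 6→2→0 push 15
augment #2: 6→3→0 push 9
augment #3: 6→3→1→0 push 8
augment #4: 6→4→5→0 push 5
augment #5: 6→4→8→0 push 19
augment #6: 6→4→5→1→0 push 9
augment #7: 6→2→4→5→1→0 push 1
max flow = 66; residual-reachable set from 6 gives S-side
cut edges (S→T): {(2,0), (3,0), (3,1), (4,8), (5,0), (5,1)} total cap 66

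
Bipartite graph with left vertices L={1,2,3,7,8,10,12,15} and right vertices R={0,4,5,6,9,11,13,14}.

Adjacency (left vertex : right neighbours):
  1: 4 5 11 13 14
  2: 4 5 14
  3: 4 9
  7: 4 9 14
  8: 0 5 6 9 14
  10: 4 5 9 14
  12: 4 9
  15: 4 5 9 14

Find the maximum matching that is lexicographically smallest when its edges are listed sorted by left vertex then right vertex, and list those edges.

|M| = 6 (so the lex-smallest maximum matching has 6 edges)
process left vertices in ascending order; for each, take the smallest-labelled available neighbour that still permits 6 edges overall, or leave it unmatched if none does
lex-smallest matching: {1-11, 2-4, 3-9, 7-14, 8-0, 10-5}

Lex-smallest maximum matching: {(1,11), (2,4), (3,9), (7,14), (8,0), (10,5)}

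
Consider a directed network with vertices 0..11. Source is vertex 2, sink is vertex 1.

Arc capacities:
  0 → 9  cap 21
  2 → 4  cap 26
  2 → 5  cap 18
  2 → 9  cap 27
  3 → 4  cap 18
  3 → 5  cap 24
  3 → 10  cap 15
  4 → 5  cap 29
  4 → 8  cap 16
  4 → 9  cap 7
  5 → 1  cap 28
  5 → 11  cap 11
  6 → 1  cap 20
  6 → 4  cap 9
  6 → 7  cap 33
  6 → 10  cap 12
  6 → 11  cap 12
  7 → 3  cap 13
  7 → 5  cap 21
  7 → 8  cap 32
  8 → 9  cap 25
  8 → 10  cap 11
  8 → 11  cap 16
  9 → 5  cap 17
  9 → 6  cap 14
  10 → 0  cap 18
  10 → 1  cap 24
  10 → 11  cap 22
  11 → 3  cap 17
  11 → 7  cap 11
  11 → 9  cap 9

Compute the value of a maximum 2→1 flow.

augment #1: 2→5→1 bottleneck 18, total now 18
augment #2: 2→4→5→1 bottleneck 10, total now 28
augment #3: 2→9→6→1 bottleneck 14, total now 42
augment #4: 2→4→8→10→1 bottleneck 11, total now 53
augment #5: 2→4→5→11→3→10→1 bottleneck 5, total now 58
augment #6: 2→9→5→11→3→10→1 bottleneck 6, total now 64
augment #7: 2→9→5→4→8→11→3→10→1 bottleneck 2, total now 66

Maximum flow value: 66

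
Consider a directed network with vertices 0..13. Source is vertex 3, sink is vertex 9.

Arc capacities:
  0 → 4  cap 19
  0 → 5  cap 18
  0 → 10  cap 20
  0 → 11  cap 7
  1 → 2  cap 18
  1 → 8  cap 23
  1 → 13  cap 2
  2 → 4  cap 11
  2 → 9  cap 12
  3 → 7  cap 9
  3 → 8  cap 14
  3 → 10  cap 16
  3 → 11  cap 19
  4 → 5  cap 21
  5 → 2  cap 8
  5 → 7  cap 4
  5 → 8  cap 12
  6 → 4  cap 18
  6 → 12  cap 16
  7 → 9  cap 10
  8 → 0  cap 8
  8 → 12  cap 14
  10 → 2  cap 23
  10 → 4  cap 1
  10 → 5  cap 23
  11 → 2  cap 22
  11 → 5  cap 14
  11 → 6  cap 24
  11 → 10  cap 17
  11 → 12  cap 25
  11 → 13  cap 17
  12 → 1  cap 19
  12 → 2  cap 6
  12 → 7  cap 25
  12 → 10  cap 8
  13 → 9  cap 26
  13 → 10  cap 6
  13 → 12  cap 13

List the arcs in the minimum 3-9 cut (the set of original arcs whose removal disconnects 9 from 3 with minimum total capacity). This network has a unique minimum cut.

augment #1: 3→7→9 push 9
augment #2: 3→10→2→9 push 12
augment #3: 3→11→13→9 push 17
augment #4: 3→8→12→7→9 push 1
augment #5: 3→8→12→1→13→9 push 2
max flow = 41; residual-reachable set from 3 gives S-side
cut edges (S→T): {(1,13), (2,9), (7,9), (11,13)} total cap 41

Min-cut arcs: {(1,13), (2,9), (7,9), (11,13)} (total capacity 41)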